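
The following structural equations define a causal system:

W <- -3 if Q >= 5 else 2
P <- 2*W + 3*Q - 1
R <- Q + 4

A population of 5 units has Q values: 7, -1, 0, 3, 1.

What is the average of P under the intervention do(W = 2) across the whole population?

do(W=2) breaks W's dependence on Q. With W=2 fixed, P across the units is 24, 0, 3, 12, 6, mean 9.

9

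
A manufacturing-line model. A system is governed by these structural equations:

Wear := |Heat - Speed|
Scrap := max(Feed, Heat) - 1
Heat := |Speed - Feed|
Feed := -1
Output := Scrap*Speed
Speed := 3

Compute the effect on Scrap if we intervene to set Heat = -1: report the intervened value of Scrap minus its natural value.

-5

do(Heat=-1) replaces the equation Heat := |Speed - Feed| with the constant Heat = -1.
Scrap = max(Feed, Heat) - 1  [with Feed=-1, Heat=-1]  = -2
Without intervention: Heat = |Speed - Feed|  [with Speed=3, Feed=-1]  = 4; Scrap = max(Feed, Heat) - 1  [with Feed=-1, Heat=4]  = 3.
Change = -2 − 3 = -5.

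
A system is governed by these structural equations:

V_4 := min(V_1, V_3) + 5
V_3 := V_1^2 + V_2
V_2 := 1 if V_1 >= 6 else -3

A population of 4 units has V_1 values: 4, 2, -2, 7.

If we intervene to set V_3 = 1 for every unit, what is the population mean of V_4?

Every unit gets V_3=1 under the intervention. V_4 values become 6, 6, 3, 6; E[V_4|do(V_3=1)] = 5.25.

5.25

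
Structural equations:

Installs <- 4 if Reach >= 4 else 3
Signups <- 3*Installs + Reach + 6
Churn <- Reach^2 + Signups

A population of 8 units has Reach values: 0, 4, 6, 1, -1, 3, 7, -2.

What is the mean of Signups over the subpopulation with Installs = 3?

Observing Installs=3 restricts to units where Installs's equation naturally yields 3: Reach ∈ {0, 1, -1, 3, -2}. In that subpopulation Signups = 15, 16, 14, 18, 13, mean 15.2.

15.2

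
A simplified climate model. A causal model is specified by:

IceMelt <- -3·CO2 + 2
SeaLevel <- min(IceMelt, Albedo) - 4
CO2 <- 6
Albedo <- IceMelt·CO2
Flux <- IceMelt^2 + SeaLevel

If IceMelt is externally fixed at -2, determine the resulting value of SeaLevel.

-16

Under do(IceMelt=-2), the mechanism IceMelt <- -3·CO2 + 2 is discarded; IceMelt is fixed at -2.
Albedo = IceMelt·CO2  [with IceMelt=-2, CO2=6]  = -12
SeaLevel = min(IceMelt, Albedo) - 4  [with IceMelt=-2, Albedo=-12]  = -16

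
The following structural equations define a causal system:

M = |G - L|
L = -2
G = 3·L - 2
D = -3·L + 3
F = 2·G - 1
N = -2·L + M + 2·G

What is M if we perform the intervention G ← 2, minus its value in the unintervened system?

The intervention breaks the incoming arrows to G: G = 3·L - 2 no longer applies, and G = 2.
M = |G - L|  [with G=2, L=-2]  = 4
Without intervention: G = 3·L - 2  [with L=-2]  = -8; M = |G - L|  [with G=-8, L=-2]  = 6.
Change = 4 − 6 = -2.

-2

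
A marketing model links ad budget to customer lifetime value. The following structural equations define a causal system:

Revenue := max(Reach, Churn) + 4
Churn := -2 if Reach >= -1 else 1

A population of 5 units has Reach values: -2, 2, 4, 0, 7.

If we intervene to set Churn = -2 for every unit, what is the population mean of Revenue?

6.2

The intervention sets Churn=-2 in all 5 units regardless of Reach. Recomputing Revenue per unit gives 2, 6, 8, 4, 11; average 6.2.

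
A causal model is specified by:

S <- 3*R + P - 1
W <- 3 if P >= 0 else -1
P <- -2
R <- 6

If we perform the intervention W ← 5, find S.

Under do(W=5), the mechanism W <- 3 if P >= 0 else -1 is discarded; W is fixed at 5.
Since S is not a descendant of the intervened variable, it is unaffected.
S = 3*R + P - 1  [with R=6, P=-2]  = 15

15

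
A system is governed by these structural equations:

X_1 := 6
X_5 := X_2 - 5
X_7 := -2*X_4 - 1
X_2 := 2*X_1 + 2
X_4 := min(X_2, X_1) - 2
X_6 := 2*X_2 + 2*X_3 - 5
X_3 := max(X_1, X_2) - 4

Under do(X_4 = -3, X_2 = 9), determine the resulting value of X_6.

The joint intervention fixes X_4 = -3, X_2 = 9, removing each variable's own equation.
X_3 = max(X_1, X_2) - 4  [with X_1=6, X_2=9]  = 5
X_6 = 2*X_2 + 2*X_3 - 5  [with X_2=9, X_3=5]  = 23

23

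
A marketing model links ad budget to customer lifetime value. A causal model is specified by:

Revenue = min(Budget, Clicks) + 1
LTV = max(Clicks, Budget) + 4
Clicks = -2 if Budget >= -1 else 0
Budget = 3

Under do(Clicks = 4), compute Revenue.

4

The intervention breaks the incoming arrows to Clicks: Clicks = -2 if Budget >= -1 else 0 no longer applies, and Clicks = 4.
Revenue = min(Budget, Clicks) + 1  [with Budget=3, Clicks=4]  = 4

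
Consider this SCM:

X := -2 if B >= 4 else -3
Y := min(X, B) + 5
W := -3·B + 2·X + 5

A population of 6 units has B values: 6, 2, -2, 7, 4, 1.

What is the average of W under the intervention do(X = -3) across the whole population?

Every unit gets X=-3 under the intervention. W values become -19, -7, 5, -22, -13, -4; E[W|do(X=-3)] = -10.

-10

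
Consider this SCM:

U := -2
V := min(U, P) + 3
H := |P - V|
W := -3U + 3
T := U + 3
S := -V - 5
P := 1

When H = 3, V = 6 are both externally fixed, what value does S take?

-11

The joint intervention fixes H = 3, V = 6, removing each variable's own equation.
S = -V - 5  [with V=6]  = -11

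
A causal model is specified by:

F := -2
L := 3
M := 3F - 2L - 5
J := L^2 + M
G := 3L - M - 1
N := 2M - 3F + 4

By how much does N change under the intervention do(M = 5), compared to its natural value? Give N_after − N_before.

do(M=5) replaces the equation M := 3F - 2L - 5 with the constant M = 5.
N = 2M - 3F + 4  [with M=5, F=-2]  = 20
Without intervention: M = 3F - 2L - 5  [with F=-2, L=3]  = -17; N = 2M - 3F + 4  [with M=-17, F=-2]  = -24.
Change = 20 − (-24) = 44.

44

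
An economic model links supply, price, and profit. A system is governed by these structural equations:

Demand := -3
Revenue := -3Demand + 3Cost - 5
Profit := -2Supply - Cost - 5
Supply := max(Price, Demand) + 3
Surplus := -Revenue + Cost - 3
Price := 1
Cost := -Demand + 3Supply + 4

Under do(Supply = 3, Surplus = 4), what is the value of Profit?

-27

Under do(Supply = 3, Surplus = 4), each intervened variable's structural equation is replaced by its fixed value.
Cost = -Demand + 3Supply + 4  [with Demand=-3, Supply=3]  = 16
Profit = -2Supply - Cost - 5  [with Supply=3, Cost=16]  = -27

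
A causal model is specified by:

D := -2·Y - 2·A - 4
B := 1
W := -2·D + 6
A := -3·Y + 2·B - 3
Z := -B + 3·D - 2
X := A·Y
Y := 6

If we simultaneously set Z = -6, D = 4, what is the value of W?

Setting Z = -6, D = 4 by intervention discards those variables' equations.
W = -2·D + 6  [with D=4]  = -2

-2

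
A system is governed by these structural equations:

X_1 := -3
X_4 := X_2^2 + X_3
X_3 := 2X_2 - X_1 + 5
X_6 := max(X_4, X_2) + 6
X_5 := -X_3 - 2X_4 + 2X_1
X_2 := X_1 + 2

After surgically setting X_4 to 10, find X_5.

-32

Intervening sets X_4 = 10 and removes its equation (X_4 := X_2^2 + X_3).
X_2 = X_1 + 2  [with X_1=-3]  = -1
X_3 = 2X_2 - X_1 + 5  [with X_2=-1, X_1=-3]  = 6
X_5 = -X_3 - 2X_4 + 2X_1  [with X_3=6, X_4=10, X_1=-3]  = -32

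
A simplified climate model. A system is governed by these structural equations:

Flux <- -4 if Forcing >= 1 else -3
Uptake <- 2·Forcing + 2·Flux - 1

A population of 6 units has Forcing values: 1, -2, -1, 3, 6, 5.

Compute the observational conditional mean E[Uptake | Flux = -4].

-1.5

E[Uptake|Flux=-4] averages over only the 4 units with Flux=-4 (Forcing = 1, 3, 6, 5): Uptake = -7, -3, 3, 1, mean -1.5.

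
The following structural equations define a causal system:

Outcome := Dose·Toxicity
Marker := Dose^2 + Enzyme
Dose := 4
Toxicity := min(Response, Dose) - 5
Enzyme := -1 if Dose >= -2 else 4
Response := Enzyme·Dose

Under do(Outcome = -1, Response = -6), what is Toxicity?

Setting Outcome = -1, Response = -6 by intervention discards those variables' equations.
Toxicity = min(Response, Dose) - 5  [with Response=-6, Dose=4]  = -11

-11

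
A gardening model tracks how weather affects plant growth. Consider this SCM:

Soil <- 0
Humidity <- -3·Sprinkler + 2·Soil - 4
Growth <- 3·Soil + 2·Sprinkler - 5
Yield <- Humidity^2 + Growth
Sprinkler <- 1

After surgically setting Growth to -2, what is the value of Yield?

do(Growth=-2) replaces the equation Growth <- 3·Soil + 2·Sprinkler - 5 with the constant Growth = -2.
Humidity = -3·Sprinkler + 2·Soil - 4  [with Sprinkler=1, Soil=0]  = -7
Yield = Humidity^2 + Growth  [with Humidity=-7, Growth=-2]  = 47

47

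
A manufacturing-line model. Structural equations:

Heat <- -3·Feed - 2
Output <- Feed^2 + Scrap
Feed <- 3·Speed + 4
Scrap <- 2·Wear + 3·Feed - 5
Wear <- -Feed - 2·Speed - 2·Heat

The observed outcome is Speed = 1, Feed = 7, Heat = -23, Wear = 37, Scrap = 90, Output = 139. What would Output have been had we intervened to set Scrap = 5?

54

The intervention breaks the incoming arrows to Scrap: Scrap <- 2·Wear + 3·Feed - 5 no longer applies, and Scrap = 5.
Feed = 3·Speed + 4  [with Speed=1]  = 7
Output = Feed^2 + Scrap  [with Feed=7, Scrap=5]  = 54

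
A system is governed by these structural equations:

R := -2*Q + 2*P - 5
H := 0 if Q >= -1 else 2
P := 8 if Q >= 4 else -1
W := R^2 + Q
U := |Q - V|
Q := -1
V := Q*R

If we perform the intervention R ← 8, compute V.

The intervention breaks the incoming arrows to R: R := -2*Q + 2*P - 5 no longer applies, and R = 8.
V = Q*R  [with Q=-1, R=8]  = -8

-8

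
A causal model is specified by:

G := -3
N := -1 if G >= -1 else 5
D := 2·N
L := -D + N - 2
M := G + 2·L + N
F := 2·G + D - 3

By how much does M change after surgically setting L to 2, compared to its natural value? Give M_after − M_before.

Intervening sets L = 2 and removes its equation (L := -D + N - 2).
N = -1 if G >= -1 else 5  [with G=-3]  = 5
M = G + 2·L + N  [with G=-3, L=2, N=5]  = 6
Without intervention: N = -1 if G >= -1 else 5  [with G=-3]  = 5; D = 2·N  [with N=5]  = 10; L = -D + N - 2  [with D=10, N=5]  = -7; M = G + 2·L + N  [with G=-3, L=-7, N=5]  = -12.
Change = 6 − (-12) = 18.

18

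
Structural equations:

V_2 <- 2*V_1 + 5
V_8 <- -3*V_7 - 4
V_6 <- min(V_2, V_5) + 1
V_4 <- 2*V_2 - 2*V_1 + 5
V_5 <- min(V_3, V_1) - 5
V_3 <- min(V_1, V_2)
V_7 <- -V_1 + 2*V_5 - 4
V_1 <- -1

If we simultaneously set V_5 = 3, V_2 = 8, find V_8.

-13

Under do(V_5 = 3, V_2 = 8), each intervened variable's structural equation is replaced by its fixed value.
V_7 = -V_1 + 2*V_5 - 4  [with V_1=-1, V_5=3]  = 3
V_8 = -3*V_7 - 4  [with V_7=3]  = -13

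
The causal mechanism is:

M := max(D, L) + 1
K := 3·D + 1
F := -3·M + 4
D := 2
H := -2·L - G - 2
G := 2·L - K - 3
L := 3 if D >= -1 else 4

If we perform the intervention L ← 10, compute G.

The intervention breaks the incoming arrows to L: L := 3 if D >= -1 else 4 no longer applies, and L = 10.
K = 3·D + 1  [with D=2]  = 7
G = 2·L - K - 3  [with L=10, K=7]  = 10

10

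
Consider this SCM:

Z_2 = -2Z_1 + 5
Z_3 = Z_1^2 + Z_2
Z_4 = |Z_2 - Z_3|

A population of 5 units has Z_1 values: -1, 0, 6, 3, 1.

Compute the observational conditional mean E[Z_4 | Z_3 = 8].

5

Conditioning on Z_3=8 selects the 2 unit(s) with Z_1 ∈ {-1, 3}. Their Z_4 values: 1, 9. Mean = 5.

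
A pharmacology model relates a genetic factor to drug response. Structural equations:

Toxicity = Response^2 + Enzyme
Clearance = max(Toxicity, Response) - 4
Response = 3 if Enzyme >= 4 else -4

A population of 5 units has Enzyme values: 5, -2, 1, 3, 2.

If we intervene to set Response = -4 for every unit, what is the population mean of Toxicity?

Under do(Response=-4), Response's equation is replaced by Response=-4 for every unit. Per-unit Toxicity: 21, 14, 17, 19, 18. Mean = 17.8.

17.8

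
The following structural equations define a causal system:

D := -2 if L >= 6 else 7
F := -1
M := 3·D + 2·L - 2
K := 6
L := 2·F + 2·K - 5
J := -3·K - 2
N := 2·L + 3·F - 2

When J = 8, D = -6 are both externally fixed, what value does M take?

-10

Under do(J = 8, D = -6), each intervened variable's structural equation is replaced by its fixed value.
L = 2·F + 2·K - 5  [with F=-1, K=6]  = 5
M = 3·D + 2·L - 2  [with D=-6, L=5]  = -10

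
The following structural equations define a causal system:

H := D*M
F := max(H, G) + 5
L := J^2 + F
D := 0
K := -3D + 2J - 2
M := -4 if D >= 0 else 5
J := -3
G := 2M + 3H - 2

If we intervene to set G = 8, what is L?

22

Under do(G=8), the mechanism G := 2M + 3H - 2 is discarded; G is fixed at 8.
M = -4 if D >= 0 else 5  [with D=0]  = -4
H = D*M  [with D=0, M=-4]  = 0
F = max(H, G) + 5  [with H=0, G=8]  = 13
L = J^2 + F  [with J=-3, F=13]  = 22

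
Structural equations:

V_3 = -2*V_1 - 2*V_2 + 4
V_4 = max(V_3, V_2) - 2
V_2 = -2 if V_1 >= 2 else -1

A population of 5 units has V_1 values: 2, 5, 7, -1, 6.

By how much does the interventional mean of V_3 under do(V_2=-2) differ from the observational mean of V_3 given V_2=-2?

2.4

Under do(V_2=-2), V_2's equation is replaced by V_2=-2 for every unit. Per-unit V_3: 4, -2, -6, 10, -4. Mean = 0.4.
Observing V_2=-2 restricts to units where V_2's equation naturally yields -2: V_1 ∈ {2, 5, 7, 6}. In that subpopulation V_3 = 4, -2, -6, -4, mean -2.
Difference = 0.4 − (-2) = 2.4.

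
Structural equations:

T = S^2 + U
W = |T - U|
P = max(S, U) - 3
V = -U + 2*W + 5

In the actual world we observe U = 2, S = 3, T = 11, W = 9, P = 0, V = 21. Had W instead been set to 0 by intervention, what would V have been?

Under do(W=0), the mechanism W = |T - U| is discarded; W is fixed at 0.
V = -U + 2*W + 5  [with U=2, W=0]  = 3

3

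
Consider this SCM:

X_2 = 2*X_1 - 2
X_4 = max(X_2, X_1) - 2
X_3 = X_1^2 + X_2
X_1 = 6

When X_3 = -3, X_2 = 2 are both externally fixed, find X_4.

4

The joint intervention fixes X_3 = -3, X_2 = 2, removing each variable's own equation.
X_4 = max(X_2, X_1) - 2  [with X_2=2, X_1=6]  = 4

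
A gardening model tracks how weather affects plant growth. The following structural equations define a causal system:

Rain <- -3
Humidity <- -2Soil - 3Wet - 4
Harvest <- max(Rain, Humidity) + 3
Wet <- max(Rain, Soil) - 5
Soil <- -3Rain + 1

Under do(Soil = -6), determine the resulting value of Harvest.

do(Soil=-6) replaces the equation Soil <- -3Rain + 1 with the constant Soil = -6.
Wet = max(Rain, Soil) - 5  [with Rain=-3, Soil=-6]  = -8
Humidity = -2Soil - 3Wet - 4  [with Soil=-6, Wet=-8]  = 32
Harvest = max(Rain, Humidity) + 3  [with Rain=-3, Humidity=32]  = 35

35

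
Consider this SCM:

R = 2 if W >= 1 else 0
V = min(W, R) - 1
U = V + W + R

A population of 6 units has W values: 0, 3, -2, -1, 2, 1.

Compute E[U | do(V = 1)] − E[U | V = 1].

do(V=1) breaks V's dependence on W. With V=1 fixed, U across the units is 1, 6, -1, 0, 5, 4, mean 2.5.
Conditioning on V=1 selects the 2 unit(s) with W ∈ {3, 2}. Their U values: 6, 5. Mean = 5.5.
Difference = 2.5 − 5.5 = -3.

-3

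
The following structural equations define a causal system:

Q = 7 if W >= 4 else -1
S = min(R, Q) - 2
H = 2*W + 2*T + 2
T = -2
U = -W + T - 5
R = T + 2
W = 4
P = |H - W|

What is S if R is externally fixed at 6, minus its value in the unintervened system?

6

Intervening sets R = 6 and removes its equation (R = T + 2).
Q = 7 if W >= 4 else -1  [with W=4]  = 7
S = min(R, Q) - 2  [with R=6, Q=7]  = 4
Without intervention: R = T + 2  [with T=-2]  = 0; Q = 7 if W >= 4 else -1  [with W=4]  = 7; S = min(R, Q) - 2  [with R=0, Q=7]  = -2.
Change = 4 − (-2) = 6.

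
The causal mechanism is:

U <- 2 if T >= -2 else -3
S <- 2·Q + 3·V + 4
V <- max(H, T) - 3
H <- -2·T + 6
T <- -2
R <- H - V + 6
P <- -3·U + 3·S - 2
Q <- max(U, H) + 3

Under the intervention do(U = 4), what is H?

10

The intervention breaks the incoming arrows to U: U <- 2 if T >= -2 else -3 no longer applies, and U = 4.
Since H is not a descendant of the intervened variable, it is unaffected.
H = -2·T + 6  [with T=-2]  = 10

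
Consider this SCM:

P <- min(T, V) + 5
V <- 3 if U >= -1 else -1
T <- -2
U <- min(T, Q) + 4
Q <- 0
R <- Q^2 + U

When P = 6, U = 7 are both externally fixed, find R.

The joint intervention fixes P = 6, U = 7, removing each variable's own equation.
R = Q^2 + U  [with Q=0, U=7]  = 7

7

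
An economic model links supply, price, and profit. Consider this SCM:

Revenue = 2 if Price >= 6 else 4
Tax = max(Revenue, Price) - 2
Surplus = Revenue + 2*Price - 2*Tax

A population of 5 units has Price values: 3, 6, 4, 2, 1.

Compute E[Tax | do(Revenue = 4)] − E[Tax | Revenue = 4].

The intervention sets Revenue=4 in all 5 units regardless of Price. Recomputing Tax per unit gives 2, 4, 2, 2, 2; average 2.4.
Conditioning on Revenue=4 selects the 4 unit(s) with Price ∈ {3, 4, 2, 1}. Their Tax values: 2, 2, 2, 2. Mean = 2.
Difference = 2.4 − 2 = 0.4.

0.4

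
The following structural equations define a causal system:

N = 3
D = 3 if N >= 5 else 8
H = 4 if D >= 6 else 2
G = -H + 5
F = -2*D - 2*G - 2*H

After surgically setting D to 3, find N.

3

Under do(D=3), the mechanism D = 3 if N >= 5 else 8 is discarded; D is fixed at 3.
N is not downstream of the intervention, so its value is determined by the original equations.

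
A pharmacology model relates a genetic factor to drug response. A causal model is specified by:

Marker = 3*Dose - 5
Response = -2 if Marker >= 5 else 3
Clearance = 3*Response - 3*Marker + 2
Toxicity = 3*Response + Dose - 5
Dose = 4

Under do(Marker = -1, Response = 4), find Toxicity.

Setting Marker = -1, Response = 4 by intervention discards those variables' equations.
Toxicity = 3*Response + Dose - 5  [with Response=4, Dose=4]  = 11

11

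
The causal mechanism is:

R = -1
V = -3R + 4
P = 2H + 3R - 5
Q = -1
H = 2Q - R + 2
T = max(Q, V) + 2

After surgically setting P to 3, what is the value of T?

The intervention breaks the incoming arrows to P: P = 2H + 3R - 5 no longer applies, and P = 3.
Since T is not a descendant of the intervened variable, it is unaffected.
V = -3R + 4  [with R=-1]  = 7
T = max(Q, V) + 2  [with Q=-1, V=7]  = 9

9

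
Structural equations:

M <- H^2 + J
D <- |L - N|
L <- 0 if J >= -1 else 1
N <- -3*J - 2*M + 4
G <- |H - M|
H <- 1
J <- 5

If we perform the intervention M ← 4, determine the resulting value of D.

19

The intervention breaks the incoming arrows to M: M <- H^2 + J no longer applies, and M = 4.
N = -3*J - 2*M + 4  [with J=5, M=4]  = -19
L = 0 if J >= -1 else 1  [with J=5]  = 0
D = |L - N|  [with L=0, N=-19]  = 19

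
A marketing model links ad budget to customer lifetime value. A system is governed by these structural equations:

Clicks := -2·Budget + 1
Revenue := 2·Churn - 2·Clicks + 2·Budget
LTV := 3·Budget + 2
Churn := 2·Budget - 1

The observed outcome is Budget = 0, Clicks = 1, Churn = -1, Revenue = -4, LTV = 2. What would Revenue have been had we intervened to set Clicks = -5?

8

Under do(Clicks=-5), the mechanism Clicks := -2·Budget + 1 is discarded; Clicks is fixed at -5.
Churn = 2·Budget - 1  [with Budget=0]  = -1
Revenue = 2·Churn - 2·Clicks + 2·Budget  [with Churn=-1, Clicks=-5, Budget=0]  = 8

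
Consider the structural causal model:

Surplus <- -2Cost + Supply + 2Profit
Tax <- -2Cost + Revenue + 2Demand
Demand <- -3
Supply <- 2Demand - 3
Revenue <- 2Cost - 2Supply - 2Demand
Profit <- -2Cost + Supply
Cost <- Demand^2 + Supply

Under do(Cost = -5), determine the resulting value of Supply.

-9

Under do(Cost=-5), the mechanism Cost <- Demand^2 + Supply is discarded; Cost is fixed at -5.
Since Supply is not a descendant of the intervened variable, it is unaffected.
Supply = 2Demand - 3  [with Demand=-3]  = -9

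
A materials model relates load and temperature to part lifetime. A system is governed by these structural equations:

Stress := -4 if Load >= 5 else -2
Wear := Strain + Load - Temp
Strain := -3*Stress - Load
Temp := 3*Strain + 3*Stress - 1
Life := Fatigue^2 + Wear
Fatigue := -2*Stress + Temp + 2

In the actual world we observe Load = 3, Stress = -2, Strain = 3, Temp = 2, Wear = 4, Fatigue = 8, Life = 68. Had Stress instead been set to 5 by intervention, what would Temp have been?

-40

Under do(Stress=5), the mechanism Stress := -4 if Load >= 5 else -2 is discarded; Stress is fixed at 5.
Strain = -3*Stress - Load  [with Stress=5, Load=3]  = -18
Temp = 3*Strain + 3*Stress - 1  [with Strain=-18, Stress=5]  = -40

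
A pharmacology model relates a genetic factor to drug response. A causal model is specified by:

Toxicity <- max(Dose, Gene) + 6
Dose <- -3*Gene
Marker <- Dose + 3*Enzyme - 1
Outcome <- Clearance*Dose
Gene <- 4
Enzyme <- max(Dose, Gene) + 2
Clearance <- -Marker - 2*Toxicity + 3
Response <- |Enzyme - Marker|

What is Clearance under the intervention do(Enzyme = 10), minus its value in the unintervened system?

The intervention breaks the incoming arrows to Enzyme: Enzyme <- max(Dose, Gene) + 2 no longer applies, and Enzyme = 10.
Dose = -3*Gene  [with Gene=4]  = -12
Marker = Dose + 3*Enzyme - 1  [with Dose=-12, Enzyme=10]  = 17
Toxicity = max(Dose, Gene) + 6  [with Dose=-12, Gene=4]  = 10
Clearance = -Marker - 2*Toxicity + 3  [with Marker=17, Toxicity=10]  = -34
Without intervention: Dose = -3*Gene  [with Gene=4]  = -12; Enzyme = max(Dose, Gene) + 2  [with Dose=-12, Gene=4]  = 6; Marker = Dose + 3*Enzyme - 1  [with Dose=-12, Enzyme=6]  = 5; Toxicity = max(Dose, Gene) + 6  [with Dose=-12, Gene=4]  = 10; Clearance = -Marker - 2*Toxicity + 3  [with Marker=5, Toxicity=10]  = -22.
Change = -34 − (-22) = -12.

-12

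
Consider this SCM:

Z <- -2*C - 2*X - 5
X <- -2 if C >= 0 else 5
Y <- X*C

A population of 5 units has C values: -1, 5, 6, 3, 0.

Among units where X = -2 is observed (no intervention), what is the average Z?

E[Z|X=-2] averages over only the 4 units with X=-2 (C = 5, 6, 3, 0): Z = -11, -13, -7, -1, mean -8.

-8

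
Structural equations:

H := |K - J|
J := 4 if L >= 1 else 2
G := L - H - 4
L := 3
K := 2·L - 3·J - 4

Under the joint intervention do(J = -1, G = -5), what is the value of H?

6

The joint intervention fixes J = -1, G = -5, removing each variable's own equation.
K = 2·L - 3·J - 4  [with L=3, J=-1]  = 5
H = |K - J|  [with K=5, J=-1]  = 6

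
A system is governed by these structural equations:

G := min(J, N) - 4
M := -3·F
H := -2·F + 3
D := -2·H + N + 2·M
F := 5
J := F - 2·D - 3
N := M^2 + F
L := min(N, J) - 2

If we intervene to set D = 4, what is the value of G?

Under do(D=4), the mechanism D := -2·H + N + 2·M is discarded; D is fixed at 4.
M = -3·F  [with F=5]  = -15
N = M^2 + F  [with M=-15, F=5]  = 230
J = F - 2·D - 3  [with F=5, D=4]  = -6
G = min(J, N) - 4  [with J=-6, N=230]  = -10

-10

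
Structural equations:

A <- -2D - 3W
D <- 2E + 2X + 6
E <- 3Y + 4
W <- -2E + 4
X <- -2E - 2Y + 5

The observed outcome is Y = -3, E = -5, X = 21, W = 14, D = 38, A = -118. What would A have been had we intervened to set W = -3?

Under do(W=-3), the mechanism W <- -2E + 4 is discarded; W is fixed at -3.
E = 3Y + 4  [with Y=-3]  = -5
X = -2E - 2Y + 5  [with E=-5, Y=-3]  = 21
D = 2E + 2X + 6  [with E=-5, X=21]  = 38
A = -2D - 3W  [with D=38, W=-3]  = -67

-67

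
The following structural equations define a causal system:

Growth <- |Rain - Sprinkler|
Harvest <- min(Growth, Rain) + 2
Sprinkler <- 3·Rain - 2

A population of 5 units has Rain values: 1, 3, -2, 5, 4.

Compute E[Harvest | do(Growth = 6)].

Under do(Growth=6), Growth's equation is replaced by Growth=6 for every unit. Per-unit Harvest: 3, 5, 0, 7, 6. Mean = 4.2.

4.2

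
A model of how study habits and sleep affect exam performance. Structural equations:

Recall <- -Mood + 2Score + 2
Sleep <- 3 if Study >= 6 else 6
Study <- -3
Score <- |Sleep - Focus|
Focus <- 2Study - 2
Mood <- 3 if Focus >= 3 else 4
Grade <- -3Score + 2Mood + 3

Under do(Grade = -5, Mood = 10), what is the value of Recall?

Setting Grade = -5, Mood = 10 by intervention discards those variables' equations.
Sleep = 3 if Study >= 6 else 6  [with Study=-3]  = 6
Focus = 2Study - 2  [with Study=-3]  = -8
Score = |Sleep - Focus|  [with Sleep=6, Focus=-8]  = 14
Recall = -Mood + 2Score + 2  [with Mood=10, Score=14]  = 20

20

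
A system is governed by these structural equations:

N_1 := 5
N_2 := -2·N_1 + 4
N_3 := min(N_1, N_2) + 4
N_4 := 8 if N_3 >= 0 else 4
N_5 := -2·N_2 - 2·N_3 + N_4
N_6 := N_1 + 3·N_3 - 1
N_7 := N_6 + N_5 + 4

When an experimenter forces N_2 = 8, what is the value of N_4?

Under do(N_2=8), the mechanism N_2 := -2·N_1 + 4 is discarded; N_2 is fixed at 8.
N_3 = min(N_1, N_2) + 4  [with N_1=5, N_2=8]  = 9
N_4 = 8 if N_3 >= 0 else 4  [with N_3=9]  = 8

8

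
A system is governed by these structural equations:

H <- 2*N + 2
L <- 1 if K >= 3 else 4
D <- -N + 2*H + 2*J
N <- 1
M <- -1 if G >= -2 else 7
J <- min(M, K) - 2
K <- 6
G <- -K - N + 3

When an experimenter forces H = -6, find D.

-5

Intervening sets H = -6 and removes its equation (H <- 2*N + 2).
G = -K - N + 3  [with K=6, N=1]  = -4
M = -1 if G >= -2 else 7  [with G=-4]  = 7
J = min(M, K) - 2  [with M=7, K=6]  = 4
D = -N + 2*H + 2*J  [with N=1, H=-6, J=4]  = -5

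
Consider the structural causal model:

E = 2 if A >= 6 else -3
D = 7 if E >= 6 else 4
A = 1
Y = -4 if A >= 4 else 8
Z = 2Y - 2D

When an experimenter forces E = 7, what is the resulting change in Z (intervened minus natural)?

-6

do(E=7) replaces the equation E = 2 if A >= 6 else -3 with the constant E = 7.
Y = -4 if A >= 4 else 8  [with A=1]  = 8
D = 7 if E >= 6 else 4  [with E=7]  = 7
Z = 2Y - 2D  [with Y=8, D=7]  = 2
Without intervention: Y = -4 if A >= 4 else 8  [with A=1]  = 8; E = 2 if A >= 6 else -3  [with A=1]  = -3; D = 7 if E >= 6 else 4  [with E=-3]  = 4; Z = 2Y - 2D  [with Y=8, D=4]  = 8.
Change = 2 − 8 = -6.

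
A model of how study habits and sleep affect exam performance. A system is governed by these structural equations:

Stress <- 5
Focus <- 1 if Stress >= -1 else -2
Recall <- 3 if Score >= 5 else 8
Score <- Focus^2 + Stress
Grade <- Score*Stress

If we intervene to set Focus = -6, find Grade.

do(Focus=-6) replaces the equation Focus <- 1 if Stress >= -1 else -2 with the constant Focus = -6.
Score = Focus^2 + Stress  [with Focus=-6, Stress=5]  = 41
Grade = Score*Stress  [with Score=41, Stress=5]  = 205

205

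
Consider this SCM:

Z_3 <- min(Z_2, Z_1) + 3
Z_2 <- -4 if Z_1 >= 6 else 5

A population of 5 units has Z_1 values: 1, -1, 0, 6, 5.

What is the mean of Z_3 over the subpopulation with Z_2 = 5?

4.25

Conditioning on Z_2=5 selects the 4 unit(s) with Z_1 ∈ {1, -1, 0, 5}. Their Z_3 values: 4, 2, 3, 8. Mean = 4.25.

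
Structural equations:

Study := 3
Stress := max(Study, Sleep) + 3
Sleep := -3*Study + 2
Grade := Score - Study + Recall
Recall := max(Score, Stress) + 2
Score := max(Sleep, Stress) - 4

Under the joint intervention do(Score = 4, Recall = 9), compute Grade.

The joint intervention fixes Score = 4, Recall = 9, removing each variable's own equation.
Grade = Score - Study + Recall  [with Score=4, Study=3, Recall=9]  = 10

10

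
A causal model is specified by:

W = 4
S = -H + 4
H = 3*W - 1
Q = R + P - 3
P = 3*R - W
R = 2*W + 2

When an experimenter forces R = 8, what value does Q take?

25

do(R=8) replaces the equation R = 2*W + 2 with the constant R = 8.
P = 3*R - W  [with R=8, W=4]  = 20
Q = R + P - 3  [with R=8, P=20]  = 25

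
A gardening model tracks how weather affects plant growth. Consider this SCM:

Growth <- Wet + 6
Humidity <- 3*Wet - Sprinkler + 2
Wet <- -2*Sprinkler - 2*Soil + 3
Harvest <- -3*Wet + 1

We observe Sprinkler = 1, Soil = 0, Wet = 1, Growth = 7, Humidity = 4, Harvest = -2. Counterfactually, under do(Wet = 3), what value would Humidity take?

10

do(Wet=3) replaces the equation Wet <- -2*Sprinkler - 2*Soil + 3 with the constant Wet = 3.
Humidity = 3*Wet - Sprinkler + 2  [with Wet=3, Sprinkler=1]  = 10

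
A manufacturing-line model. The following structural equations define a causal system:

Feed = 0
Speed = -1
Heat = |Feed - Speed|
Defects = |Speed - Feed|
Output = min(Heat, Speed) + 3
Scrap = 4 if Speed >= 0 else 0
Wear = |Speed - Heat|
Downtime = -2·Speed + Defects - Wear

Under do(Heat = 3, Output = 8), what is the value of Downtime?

Under do(Heat = 3, Output = 8), each intervened variable's structural equation is replaced by its fixed value.
Wear = |Speed - Heat|  [with Speed=-1, Heat=3]  = 4
Defects = |Speed - Feed|  [with Speed=-1, Feed=0]  = 1
Downtime = -2·Speed + Defects - Wear  [with Speed=-1, Defects=1, Wear=4]  = -1

-1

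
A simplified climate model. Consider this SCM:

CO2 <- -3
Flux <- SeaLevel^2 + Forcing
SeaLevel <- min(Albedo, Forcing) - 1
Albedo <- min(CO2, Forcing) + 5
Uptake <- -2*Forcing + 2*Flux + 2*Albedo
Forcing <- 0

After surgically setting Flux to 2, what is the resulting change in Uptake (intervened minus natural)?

The intervention breaks the incoming arrows to Flux: Flux <- SeaLevel^2 + Forcing no longer applies, and Flux = 2.
Albedo = min(CO2, Forcing) + 5  [with CO2=-3, Forcing=0]  = 2
Uptake = -2*Forcing + 2*Flux + 2*Albedo  [with Forcing=0, Flux=2, Albedo=2]  = 8
Without intervention: Albedo = min(CO2, Forcing) + 5  [with CO2=-3, Forcing=0]  = 2; SeaLevel = min(Albedo, Forcing) - 1  [with Albedo=2, Forcing=0]  = -1; Flux = SeaLevel^2 + Forcing  [with SeaLevel=-1, Forcing=0]  = 1; Uptake = -2*Forcing + 2*Flux + 2*Albedo  [with Forcing=0, Flux=1, Albedo=2]  = 6.
Change = 8 − 6 = 2.

2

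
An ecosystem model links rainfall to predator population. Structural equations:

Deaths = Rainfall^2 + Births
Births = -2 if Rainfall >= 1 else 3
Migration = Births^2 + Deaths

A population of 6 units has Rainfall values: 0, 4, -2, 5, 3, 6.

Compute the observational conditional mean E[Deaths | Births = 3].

5

E[Deaths|Births=3] averages over only the 2 units with Births=3 (Rainfall = 0, -2): Deaths = 3, 7, mean 5.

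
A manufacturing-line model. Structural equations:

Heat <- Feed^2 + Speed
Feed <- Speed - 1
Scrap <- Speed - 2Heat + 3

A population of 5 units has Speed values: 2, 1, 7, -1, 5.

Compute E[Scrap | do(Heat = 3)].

The intervention sets Heat=3 in all 5 units regardless of Speed. Recomputing Scrap per unit gives -1, -2, 4, -4, 2; average -0.2.

-0.2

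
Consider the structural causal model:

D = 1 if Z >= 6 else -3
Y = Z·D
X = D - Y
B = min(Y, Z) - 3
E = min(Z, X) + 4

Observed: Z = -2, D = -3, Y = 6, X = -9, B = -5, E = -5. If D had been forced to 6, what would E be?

2

Under do(D=6), the mechanism D = 1 if Z >= 6 else -3 is discarded; D is fixed at 6.
Y = Z·D  [with Z=-2, D=6]  = -12
X = D - Y  [with D=6, Y=-12]  = 18
E = min(Z, X) + 4  [with Z=-2, X=18]  = 2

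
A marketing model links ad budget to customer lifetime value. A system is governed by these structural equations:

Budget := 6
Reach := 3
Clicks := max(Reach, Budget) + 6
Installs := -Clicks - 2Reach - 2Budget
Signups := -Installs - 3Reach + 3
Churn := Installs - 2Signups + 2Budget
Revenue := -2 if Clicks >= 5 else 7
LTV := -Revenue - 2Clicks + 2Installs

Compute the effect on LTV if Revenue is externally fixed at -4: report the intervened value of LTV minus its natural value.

do(Revenue=-4) replaces the equation Revenue := -2 if Clicks >= 5 else 7 with the constant Revenue = -4.
Clicks = max(Reach, Budget) + 6  [with Reach=3, Budget=6]  = 12
Installs = -Clicks - 2Reach - 2Budget  [with Clicks=12, Reach=3, Budget=6]  = -30
LTV = -Revenue - 2Clicks + 2Installs  [with Revenue=-4, Clicks=12, Installs=-30]  = -80
Without intervention: Clicks = max(Reach, Budget) + 6  [with Reach=3, Budget=6]  = 12; Installs = -Clicks - 2Reach - 2Budget  [with Clicks=12, Reach=3, Budget=6]  = -30; Revenue = -2 if Clicks >= 5 else 7  [with Clicks=12]  = -2; LTV = -Revenue - 2Clicks + 2Installs  [with Revenue=-2, Clicks=12, Installs=-30]  = -82.
Change = -80 − (-82) = 2.

2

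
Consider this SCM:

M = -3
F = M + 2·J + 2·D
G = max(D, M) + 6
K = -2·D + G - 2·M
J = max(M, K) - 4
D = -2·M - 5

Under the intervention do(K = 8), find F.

7

Under do(K=8), the mechanism K = -2·D + G - 2·M is discarded; K is fixed at 8.
D = -2·M - 5  [with M=-3]  = 1
J = max(M, K) - 4  [with M=-3, K=8]  = 4
F = M + 2·J + 2·D  [with M=-3, J=4, D=1]  = 7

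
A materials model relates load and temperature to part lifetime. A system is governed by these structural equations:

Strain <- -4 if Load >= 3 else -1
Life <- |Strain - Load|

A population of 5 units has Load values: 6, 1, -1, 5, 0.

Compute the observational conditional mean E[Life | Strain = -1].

1

Observing Strain=-1 restricts to units where Strain's equation naturally yields -1: Load ∈ {1, -1, 0}. In that subpopulation Life = 2, 0, 1, mean 1.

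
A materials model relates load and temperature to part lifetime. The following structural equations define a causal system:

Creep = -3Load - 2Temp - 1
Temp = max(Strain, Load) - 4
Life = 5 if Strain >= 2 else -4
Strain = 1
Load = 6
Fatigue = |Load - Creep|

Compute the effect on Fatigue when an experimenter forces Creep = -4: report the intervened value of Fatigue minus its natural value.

-19

Intervening sets Creep = -4 and removes its equation (Creep = -3Load - 2Temp - 1).
Fatigue = |Load - Creep|  [with Load=6, Creep=-4]  = 10
Without intervention: Temp = max(Strain, Load) - 4  [with Strain=1, Load=6]  = 2; Creep = -3Load - 2Temp - 1  [with Load=6, Temp=2]  = -23; Fatigue = |Load - Creep|  [with Load=6, Creep=-23]  = 29.
Change = 10 − 29 = -19.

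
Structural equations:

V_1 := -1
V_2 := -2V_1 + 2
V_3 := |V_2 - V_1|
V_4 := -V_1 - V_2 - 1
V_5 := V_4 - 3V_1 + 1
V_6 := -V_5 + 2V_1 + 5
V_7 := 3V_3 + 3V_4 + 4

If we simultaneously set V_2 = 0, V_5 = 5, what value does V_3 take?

1

Under do(V_2 = 0, V_5 = 5), each intervened variable's structural equation is replaced by its fixed value.
V_3 = |V_2 - V_1|  [with V_2=0, V_1=-1]  = 1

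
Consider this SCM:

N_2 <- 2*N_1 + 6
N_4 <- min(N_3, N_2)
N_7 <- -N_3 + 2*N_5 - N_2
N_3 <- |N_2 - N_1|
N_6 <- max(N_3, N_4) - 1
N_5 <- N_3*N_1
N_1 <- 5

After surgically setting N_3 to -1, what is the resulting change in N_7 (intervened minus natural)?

-108

The intervention breaks the incoming arrows to N_3: N_3 <- |N_2 - N_1| no longer applies, and N_3 = -1.
N_2 = 2*N_1 + 6  [with N_1=5]  = 16
N_5 = N_3*N_1  [with N_3=-1, N_1=5]  = -5
N_7 = -N_3 + 2*N_5 - N_2  [with N_3=-1, N_5=-5, N_2=16]  = -25
Without intervention: N_2 = 2*N_1 + 6  [with N_1=5]  = 16; N_3 = |N_2 - N_1|  [with N_2=16, N_1=5]  = 11; N_5 = N_3*N_1  [with N_3=11, N_1=5]  = 55; N_7 = -N_3 + 2*N_5 - N_2  [with N_3=11, N_5=55, N_2=16]  = 83.
Change = -25 − 83 = -108.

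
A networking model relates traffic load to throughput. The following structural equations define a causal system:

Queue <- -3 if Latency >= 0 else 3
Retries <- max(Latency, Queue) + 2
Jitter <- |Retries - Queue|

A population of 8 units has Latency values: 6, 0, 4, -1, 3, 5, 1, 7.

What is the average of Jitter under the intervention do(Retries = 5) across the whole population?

do(Retries=5) breaks Retries's dependence on Latency. With Retries=5 fixed, Jitter across the units is 8, 8, 8, 2, 8, 8, 8, 8, mean 7.25.

7.25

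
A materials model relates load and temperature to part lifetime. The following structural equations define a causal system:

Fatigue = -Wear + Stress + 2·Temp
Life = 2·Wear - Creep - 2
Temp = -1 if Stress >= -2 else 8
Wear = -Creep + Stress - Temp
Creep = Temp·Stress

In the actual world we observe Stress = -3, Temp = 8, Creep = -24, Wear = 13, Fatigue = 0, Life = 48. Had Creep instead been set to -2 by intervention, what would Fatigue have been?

do(Creep=-2) replaces the equation Creep = Temp·Stress with the constant Creep = -2.
Temp = -1 if Stress >= -2 else 8  [with Stress=-3]  = 8
Wear = -Creep + Stress - Temp  [with Creep=-2, Stress=-3, Temp=8]  = -9
Fatigue = -Wear + Stress + 2·Temp  [with Wear=-9, Stress=-3, Temp=8]  = 22

22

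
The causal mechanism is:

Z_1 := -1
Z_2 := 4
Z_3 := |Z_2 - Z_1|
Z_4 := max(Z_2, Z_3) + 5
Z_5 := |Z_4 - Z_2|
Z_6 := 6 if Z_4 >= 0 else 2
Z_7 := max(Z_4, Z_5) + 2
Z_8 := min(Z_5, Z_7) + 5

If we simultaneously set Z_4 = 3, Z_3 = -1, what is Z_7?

The joint intervention fixes Z_4 = 3, Z_3 = -1, removing each variable's own equation.
Z_5 = |Z_4 - Z_2|  [with Z_4=3, Z_2=4]  = 1
Z_7 = max(Z_4, Z_5) + 2  [with Z_4=3, Z_5=1]  = 5

5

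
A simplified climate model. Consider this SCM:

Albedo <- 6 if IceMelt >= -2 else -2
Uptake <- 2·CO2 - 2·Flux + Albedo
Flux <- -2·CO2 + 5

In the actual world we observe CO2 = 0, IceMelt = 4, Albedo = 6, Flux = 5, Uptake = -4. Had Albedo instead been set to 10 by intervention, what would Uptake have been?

do(Albedo=10) replaces the equation Albedo <- 6 if IceMelt >= -2 else -2 with the constant Albedo = 10.
Flux = -2·CO2 + 5  [with CO2=0]  = 5
Uptake = 2·CO2 - 2·Flux + Albedo  [with CO2=0, Flux=5, Albedo=10]  = 0

0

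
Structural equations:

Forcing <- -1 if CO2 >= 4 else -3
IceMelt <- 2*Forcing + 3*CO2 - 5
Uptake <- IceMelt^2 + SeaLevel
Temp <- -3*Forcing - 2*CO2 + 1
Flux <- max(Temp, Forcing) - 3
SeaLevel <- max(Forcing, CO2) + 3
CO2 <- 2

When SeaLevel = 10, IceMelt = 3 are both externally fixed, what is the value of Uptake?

19

Setting SeaLevel = 10, IceMelt = 3 by intervention discards those variables' equations.
Uptake = IceMelt^2 + SeaLevel  [with IceMelt=3, SeaLevel=10]  = 19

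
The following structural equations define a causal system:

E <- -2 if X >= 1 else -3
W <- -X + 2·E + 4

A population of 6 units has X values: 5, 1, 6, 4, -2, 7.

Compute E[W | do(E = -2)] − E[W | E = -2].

The intervention sets E=-2 in all 6 units regardless of X. Recomputing W per unit gives -5, -1, -6, -4, 2, -7; average -3.5.
Conditioning on E=-2 selects the 5 unit(s) with X ∈ {5, 1, 6, 4, 7}. Their W values: -5, -1, -6, -4, -7. Mean = -4.6.
Difference = -3.5 − (-4.6) = 1.1.

1.1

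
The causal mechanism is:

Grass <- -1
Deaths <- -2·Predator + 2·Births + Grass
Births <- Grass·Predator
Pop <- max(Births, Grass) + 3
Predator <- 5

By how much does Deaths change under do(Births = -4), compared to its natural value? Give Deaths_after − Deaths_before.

The intervention breaks the incoming arrows to Births: Births <- Grass·Predator no longer applies, and Births = -4.
Deaths = -2·Predator + 2·Births + Grass  [with Predator=5, Births=-4, Grass=-1]  = -19
Without intervention: Births = Grass·Predator  [with Grass=-1, Predator=5]  = -5; Deaths = -2·Predator + 2·Births + Grass  [with Predator=5, Births=-5, Grass=-1]  = -21.
Change = -19 − (-21) = 2.

2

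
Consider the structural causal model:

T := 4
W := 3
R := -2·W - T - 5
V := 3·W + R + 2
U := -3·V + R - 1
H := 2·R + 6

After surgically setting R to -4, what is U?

-26

do(R=-4) replaces the equation R := -2·W - T - 5 with the constant R = -4.
V = 3·W + R + 2  [with W=3, R=-4]  = 7
U = -3·V + R - 1  [with V=7, R=-4]  = -26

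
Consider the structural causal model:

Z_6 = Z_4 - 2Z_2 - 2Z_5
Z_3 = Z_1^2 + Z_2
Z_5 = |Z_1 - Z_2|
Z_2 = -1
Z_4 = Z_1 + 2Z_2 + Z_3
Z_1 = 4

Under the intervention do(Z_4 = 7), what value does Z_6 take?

Under do(Z_4=7), the mechanism Z_4 = Z_1 + 2Z_2 + Z_3 is discarded; Z_4 is fixed at 7.
Z_5 = |Z_1 - Z_2|  [with Z_1=4, Z_2=-1]  = 5
Z_6 = Z_4 - 2Z_2 - 2Z_5  [with Z_4=7, Z_2=-1, Z_5=5]  = -1

-1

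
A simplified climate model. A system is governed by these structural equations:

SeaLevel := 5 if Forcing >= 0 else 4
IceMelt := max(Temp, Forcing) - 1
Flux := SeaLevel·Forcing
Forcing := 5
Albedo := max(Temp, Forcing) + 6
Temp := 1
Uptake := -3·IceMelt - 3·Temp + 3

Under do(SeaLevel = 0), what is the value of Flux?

The intervention breaks the incoming arrows to SeaLevel: SeaLevel := 5 if Forcing >= 0 else 4 no longer applies, and SeaLevel = 0.
Flux = SeaLevel·Forcing  [with SeaLevel=0, Forcing=5]  = 0

0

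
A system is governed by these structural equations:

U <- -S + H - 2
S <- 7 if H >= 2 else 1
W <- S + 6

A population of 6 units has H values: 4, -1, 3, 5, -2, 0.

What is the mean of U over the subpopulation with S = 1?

-4

Observing S=1 restricts to units where S's equation naturally yields 1: H ∈ {-1, -2, 0}. In that subpopulation U = -4, -5, -3, mean -4.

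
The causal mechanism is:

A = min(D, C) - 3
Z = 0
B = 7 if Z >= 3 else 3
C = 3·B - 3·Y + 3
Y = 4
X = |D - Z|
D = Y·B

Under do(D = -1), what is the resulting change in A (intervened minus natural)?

-1

Under do(D=-1), the mechanism D = Y·B is discarded; D is fixed at -1.
B = 7 if Z >= 3 else 3  [with Z=0]  = 3
C = 3·B - 3·Y + 3  [with B=3, Y=4]  = 0
A = min(D, C) - 3  [with D=-1, C=0]  = -4
Without intervention: B = 7 if Z >= 3 else 3  [with Z=0]  = 3; D = Y·B  [with Y=4, B=3]  = 12; C = 3·B - 3·Y + 3  [with B=3, Y=4]  = 0; A = min(D, C) - 3  [with D=12, C=0]  = -3.
Change = -4 − (-3) = -1.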